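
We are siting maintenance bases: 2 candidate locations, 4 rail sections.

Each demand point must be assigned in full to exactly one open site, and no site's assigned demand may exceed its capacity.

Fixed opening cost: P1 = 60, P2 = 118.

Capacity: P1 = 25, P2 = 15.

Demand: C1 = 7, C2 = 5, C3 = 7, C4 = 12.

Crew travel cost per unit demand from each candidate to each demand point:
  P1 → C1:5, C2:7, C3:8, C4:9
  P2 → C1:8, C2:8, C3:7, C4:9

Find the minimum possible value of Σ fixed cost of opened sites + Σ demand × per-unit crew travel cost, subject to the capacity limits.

Open {P1, P2}; cheapest assignment that respects the capacities:
  P1 (cap 25, load 24): C1, C2, C4 — cost 7×5 + 5×7 + 12×9 = 178
  P2 (cap 15, load 7): C3 — cost 7×7 = 49
  Shipping 227, fixed 178 → total 405.
  Any other capacity-feasible assignment to {P1, P2} ships for at least 227.
Total demand is 31 and no other set of sites has combined capacity ≥ 31, so {P1, P2} is the only feasible choice of open sites. Minimum: 405.

405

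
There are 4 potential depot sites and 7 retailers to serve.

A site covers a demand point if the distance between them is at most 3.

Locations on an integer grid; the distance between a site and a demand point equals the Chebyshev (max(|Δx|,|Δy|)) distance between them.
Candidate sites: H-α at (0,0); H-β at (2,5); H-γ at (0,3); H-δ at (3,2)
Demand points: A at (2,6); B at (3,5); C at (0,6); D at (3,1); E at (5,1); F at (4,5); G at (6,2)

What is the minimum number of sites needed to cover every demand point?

2

Coverage sets (demand points within 3 of each site):
  H-α: {D}
  H-β: {A, B, C, F}
  H-γ: {A, B, C, D}
  H-δ: {B, D, E, F, G}
No single site covers all 7 demand points.
But {H-β, H-δ} covers everything, so the minimum is 2.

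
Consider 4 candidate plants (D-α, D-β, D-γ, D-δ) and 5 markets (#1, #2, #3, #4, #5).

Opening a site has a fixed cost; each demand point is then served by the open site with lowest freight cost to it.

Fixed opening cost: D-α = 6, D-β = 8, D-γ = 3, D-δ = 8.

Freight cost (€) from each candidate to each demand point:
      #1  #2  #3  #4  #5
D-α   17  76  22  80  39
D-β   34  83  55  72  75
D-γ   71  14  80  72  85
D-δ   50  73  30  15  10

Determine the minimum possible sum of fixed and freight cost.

95

Open {D-α, D-γ, D-δ}: assign each demand point to its cheapest open site.
  #1→D-α 17, #2→D-γ 14, #3→D-α 22, #4→D-δ 15, #5→D-δ 10
  freight cost 78, fixed 17 → total 95.
Compare {D-α, D-β, D-γ, D-δ}: freight cost 78 + fixed 25 = 103.
Compare {D-β, D-γ, D-δ}: freight cost 103 + fixed 19 = 122.
Compare {D-γ, D-δ}: freight cost 119 + fixed 11 = 130.
All other subsets cost ≥ 103. Minimum total cost: 95.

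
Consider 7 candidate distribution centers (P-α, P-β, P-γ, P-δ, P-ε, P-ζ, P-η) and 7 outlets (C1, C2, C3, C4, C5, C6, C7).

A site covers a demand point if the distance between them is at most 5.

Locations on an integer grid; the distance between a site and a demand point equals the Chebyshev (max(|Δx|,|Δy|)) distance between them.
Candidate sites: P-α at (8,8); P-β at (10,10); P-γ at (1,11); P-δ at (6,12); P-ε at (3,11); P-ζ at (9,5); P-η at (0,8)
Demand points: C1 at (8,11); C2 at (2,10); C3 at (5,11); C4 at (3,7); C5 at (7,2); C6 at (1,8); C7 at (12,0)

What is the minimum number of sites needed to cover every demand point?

Coverage sets (demand points within 5 of each site):
  P-α: {C1, C3, C4}
  P-β: {C1, C3}
  P-γ: {C2, C3, C4, C6}
  P-δ: {C1, C2, C3, C4, C6}
  P-ε: {C1, C2, C3, C4, C6}
  P-ζ: {C5, C7}
  P-η: {C2, C3, C4, C6}
No single site covers all 7 demand points.
But {P-δ, P-ζ} covers everything, so the minimum is 2.

2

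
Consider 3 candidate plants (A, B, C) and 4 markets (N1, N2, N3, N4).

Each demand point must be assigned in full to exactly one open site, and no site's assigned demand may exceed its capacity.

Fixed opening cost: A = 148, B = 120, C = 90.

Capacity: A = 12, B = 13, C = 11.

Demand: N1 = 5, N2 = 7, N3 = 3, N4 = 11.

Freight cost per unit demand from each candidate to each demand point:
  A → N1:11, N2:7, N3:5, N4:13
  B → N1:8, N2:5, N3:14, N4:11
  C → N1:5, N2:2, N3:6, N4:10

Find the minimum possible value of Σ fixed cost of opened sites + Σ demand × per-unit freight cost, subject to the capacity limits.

Open {A, B, C}; cheapest assignment that respects the capacities:
  A (cap 12, load 3): N3 — cost 3×5 = 15
  B (cap 13, load 12): N1, N2 — cost 5×8 + 7×5 = 75
  C (cap 11, load 11): N4 — cost 11×10 = 110
  Shipping 200, fixed 358 → total 558.
  Any other capacity-feasible assignment to {A, B, C} ships for at least 200.
Total demand is 26 and no other set of sites has combined capacity ≥ 26, so {A, B, C} is the only feasible choice of open sites. Minimum: 558.

558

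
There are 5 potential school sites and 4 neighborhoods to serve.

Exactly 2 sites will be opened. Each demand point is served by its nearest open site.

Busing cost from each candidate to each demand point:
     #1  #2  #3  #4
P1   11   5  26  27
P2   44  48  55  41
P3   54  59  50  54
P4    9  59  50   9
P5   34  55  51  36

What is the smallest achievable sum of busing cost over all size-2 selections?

Open {P1, P4}.
  #1→P4 9, #2→P1 5, #3→P1 26, #4→P4 9  ⇒ total 49.
Compare {P1, P2}: total 69.
Compare {P1, P3}: total 69.
No size-2 selection does better; minimum is 49.

49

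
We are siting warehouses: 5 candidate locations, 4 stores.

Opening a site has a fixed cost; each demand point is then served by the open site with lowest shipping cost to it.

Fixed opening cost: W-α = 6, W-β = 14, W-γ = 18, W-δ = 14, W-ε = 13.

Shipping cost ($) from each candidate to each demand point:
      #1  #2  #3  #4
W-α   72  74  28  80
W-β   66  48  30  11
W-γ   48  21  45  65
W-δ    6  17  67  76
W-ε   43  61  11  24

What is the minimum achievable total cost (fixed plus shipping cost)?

85

Open {W-δ, W-ε}: assign each demand point to its cheapest open site.
  #1→W-δ 6, #2→W-δ 17, #3→W-ε 11, #4→W-ε 24
  shipping cost 58, fixed 27 → total 85.
Compare {W-β, W-δ, W-ε}: shipping cost 45 + fixed 41 = 86.
Compare {W-α, W-δ, W-ε}: shipping cost 58 + fixed 33 = 91.
Compare {W-β, W-δ}: shipping cost 64 + fixed 28 = 92.
All other subsets cost ≥ 86. Minimum total cost: 85.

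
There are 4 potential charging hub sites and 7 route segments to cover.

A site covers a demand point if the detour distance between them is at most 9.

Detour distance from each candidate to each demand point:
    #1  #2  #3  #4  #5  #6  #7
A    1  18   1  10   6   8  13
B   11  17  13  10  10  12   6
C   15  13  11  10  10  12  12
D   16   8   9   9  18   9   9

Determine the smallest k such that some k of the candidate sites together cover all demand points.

2

Coverage sets (demand points within 9 of each site):
  A: {#1, #3, #5, #6}
  B: {#7}
  C: {}
  D: {#2, #3, #4, #6, #7}
No single site covers all 7 demand points.
But {A, D} covers everything, so the minimum is 2.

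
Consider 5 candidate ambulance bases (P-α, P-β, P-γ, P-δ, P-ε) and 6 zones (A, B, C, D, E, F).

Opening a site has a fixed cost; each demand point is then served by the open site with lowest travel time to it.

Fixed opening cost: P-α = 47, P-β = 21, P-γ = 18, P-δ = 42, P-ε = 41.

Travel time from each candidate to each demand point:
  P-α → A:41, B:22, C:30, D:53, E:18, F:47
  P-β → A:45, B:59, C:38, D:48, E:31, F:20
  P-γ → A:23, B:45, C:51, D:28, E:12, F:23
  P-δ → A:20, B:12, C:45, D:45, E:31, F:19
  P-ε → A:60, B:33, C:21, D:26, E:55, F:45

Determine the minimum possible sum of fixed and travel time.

196

Open {P-γ, P-δ}: assign each demand point to its cheapest open site.
  A→P-δ 20, B→P-δ 12, C→P-δ 45, D→P-γ 28, E→P-γ 12, F→P-δ 19
  travel time 136, fixed 60 → total 196.
Compare {P-γ, P-ε}: travel time 138 + fixed 59 = 197.
Compare {P-γ}: travel time 182 + fixed 18 = 200.
Compare {P-α, P-γ}: travel time 138 + fixed 65 = 203.
All other subsets cost ≥ 197. Minimum total cost: 196.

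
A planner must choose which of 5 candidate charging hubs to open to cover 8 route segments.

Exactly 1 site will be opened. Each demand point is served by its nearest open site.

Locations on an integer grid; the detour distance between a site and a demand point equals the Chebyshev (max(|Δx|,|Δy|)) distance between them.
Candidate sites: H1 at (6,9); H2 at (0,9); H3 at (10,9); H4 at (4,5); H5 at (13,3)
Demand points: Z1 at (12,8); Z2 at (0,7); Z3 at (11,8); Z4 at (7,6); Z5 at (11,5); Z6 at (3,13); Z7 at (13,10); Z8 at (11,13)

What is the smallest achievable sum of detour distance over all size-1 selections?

Open {H3}.
  Z1→H3 2, Z2→H3 10, Z3→H3 1, Z4→H3 3, Z5→H3 4, Z6→H3 7, Z7→H3 3, Z8→H3 4  ⇒ total 34.
Compare {H1}: total 41.
Compare {H4}: total 54.
No size-1 selection does better; minimum is 34.

34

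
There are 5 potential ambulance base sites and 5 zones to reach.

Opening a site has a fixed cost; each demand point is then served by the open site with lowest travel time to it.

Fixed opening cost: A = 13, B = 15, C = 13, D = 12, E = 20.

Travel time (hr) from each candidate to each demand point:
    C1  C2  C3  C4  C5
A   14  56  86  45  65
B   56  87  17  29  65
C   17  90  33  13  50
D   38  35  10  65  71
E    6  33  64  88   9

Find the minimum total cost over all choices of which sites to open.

116

Open {C, D, E}: assign each demand point to its cheapest open site.
  C1→E 6, C2→E 33, C3→D 10, C4→C 13, C5→E 9
  travel time 71, fixed 45 → total 116.
Compare {B, C, E}: travel time 78 + fixed 48 = 126.
Compare {C, E}: travel time 94 + fixed 33 = 127.
Compare {B, E}: travel time 94 + fixed 35 = 129.
All other subsets cost ≥ 126. Minimum total cost: 116.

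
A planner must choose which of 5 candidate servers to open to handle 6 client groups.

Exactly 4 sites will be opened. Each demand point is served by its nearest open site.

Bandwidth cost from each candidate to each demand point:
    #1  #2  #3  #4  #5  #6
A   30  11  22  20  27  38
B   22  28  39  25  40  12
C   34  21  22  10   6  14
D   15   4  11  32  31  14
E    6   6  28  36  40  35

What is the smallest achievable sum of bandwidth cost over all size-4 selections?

49

Open {B, C, D, E}.
  #1→E 6, #2→D 4, #3→D 11, #4→C 10, #5→C 6, #6→B 12  ⇒ total 49.
Compare {A, C, D, E}: total 51.
Compare {A, B, C, D}: total 58.
No size-4 selection does better; minimum is 49.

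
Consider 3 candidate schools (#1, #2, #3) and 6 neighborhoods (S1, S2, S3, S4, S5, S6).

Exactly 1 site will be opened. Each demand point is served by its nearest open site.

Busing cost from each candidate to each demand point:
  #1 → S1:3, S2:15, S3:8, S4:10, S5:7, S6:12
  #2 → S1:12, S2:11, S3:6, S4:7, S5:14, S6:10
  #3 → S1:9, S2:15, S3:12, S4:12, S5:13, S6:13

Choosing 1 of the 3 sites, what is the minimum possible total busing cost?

55

Open {#1}.
  S1→#1 3, S2→#1 15, S3→#1 8, S4→#1 10, S5→#1 7, S6→#1 12  ⇒ total 55.
Compare {#2}: total 60.
Compare {#3}: total 74.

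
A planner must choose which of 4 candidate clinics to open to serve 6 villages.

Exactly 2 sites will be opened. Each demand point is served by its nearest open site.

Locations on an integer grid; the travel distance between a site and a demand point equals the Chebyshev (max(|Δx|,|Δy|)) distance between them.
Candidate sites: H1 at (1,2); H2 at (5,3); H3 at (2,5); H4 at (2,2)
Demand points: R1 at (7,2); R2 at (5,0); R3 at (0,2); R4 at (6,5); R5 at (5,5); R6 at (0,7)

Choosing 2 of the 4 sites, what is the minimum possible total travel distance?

Open {H2, H3}.
  R1→H2 2, R2→H2 3, R3→H3 3, R4→H2 2, R5→H2 2, R6→H3 2  ⇒ total 14.
Compare {H1, H2}: total 15.
Compare {H2, H4}: total 16.
No size-2 selection does better; minimum is 14.

14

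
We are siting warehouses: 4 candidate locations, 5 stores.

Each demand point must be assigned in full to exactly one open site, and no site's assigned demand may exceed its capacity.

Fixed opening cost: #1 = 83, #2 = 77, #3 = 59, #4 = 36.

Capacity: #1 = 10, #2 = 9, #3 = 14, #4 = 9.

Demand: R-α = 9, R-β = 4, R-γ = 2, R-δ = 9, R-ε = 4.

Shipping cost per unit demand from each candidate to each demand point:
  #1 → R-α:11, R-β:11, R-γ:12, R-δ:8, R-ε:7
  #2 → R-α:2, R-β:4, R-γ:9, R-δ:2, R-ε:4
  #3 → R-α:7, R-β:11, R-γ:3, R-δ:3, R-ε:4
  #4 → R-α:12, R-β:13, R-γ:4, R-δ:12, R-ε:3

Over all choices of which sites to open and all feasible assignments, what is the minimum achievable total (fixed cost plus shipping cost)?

281

Open {#2, #3, #4}; cheapest assignment that respects the capacities:
  #2 (cap 9, load 9): R-α — cost 9×2 = 18
  #3 (cap 14, load 13): R-β, R-δ — cost 4×11 + 9×3 = 71
  #4 (cap 9, load 6): R-γ, R-ε — cost 2×4 + 4×3 = 20
  Shipping 109, fixed 172 → total 281.
  Any other capacity-feasible assignment to {#2, #3, #4} ships for at least 109.
Compare {#1, #2, #3}: its best feasible assignment gives total 342.
Compare {#1, #2, #3, #4}: its best feasible assignment gives total 362.
Every other set of open sites that can feasibly serve all demand totals ≥ 342 even under its best assignment. Minimum: 281.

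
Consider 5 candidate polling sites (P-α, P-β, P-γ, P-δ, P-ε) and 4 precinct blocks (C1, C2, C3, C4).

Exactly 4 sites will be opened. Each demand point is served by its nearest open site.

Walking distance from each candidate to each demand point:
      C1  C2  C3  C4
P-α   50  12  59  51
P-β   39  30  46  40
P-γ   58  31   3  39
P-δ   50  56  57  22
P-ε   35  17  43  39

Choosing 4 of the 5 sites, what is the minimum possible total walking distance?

Open {P-α, P-γ, P-δ, P-ε}.
  C1→P-ε 35, C2→P-α 12, C3→P-γ 3, C4→P-δ 22  ⇒ total 72.
Compare {P-α, P-β, P-γ, P-δ}: total 76.
Compare {P-β, P-γ, P-δ, P-ε}: total 77.
No size-4 selection does better; minimum is 72.

72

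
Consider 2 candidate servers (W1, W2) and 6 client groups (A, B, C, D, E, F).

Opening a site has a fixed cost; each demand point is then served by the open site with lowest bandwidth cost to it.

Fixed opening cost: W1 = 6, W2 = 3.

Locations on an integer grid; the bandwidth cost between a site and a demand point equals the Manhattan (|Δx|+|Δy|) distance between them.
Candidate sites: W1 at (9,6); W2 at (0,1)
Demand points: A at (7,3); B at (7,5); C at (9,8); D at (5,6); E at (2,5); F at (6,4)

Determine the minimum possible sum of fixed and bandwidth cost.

Open {W1}: assign each demand point to its cheapest open site.
  A→W1 5, B→W1 3, C→W1 2, D→W1 4, E→W1 8, F→W1 5
  bandwidth cost 27, fixed 6 → total 33.
Compare {W1, W2}: bandwidth cost 25 + fixed 9 = 34.
Compare {W2}: bandwidth cost 61 + fixed 3 = 64.

33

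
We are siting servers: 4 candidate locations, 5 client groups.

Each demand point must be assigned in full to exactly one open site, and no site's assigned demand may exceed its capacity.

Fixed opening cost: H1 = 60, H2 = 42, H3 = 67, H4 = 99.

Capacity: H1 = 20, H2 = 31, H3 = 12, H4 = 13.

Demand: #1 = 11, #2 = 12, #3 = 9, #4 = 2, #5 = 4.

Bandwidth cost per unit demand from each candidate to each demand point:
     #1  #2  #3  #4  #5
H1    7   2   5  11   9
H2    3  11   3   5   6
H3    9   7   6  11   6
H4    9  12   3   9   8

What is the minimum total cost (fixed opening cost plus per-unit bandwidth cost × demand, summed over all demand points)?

Open {H1, H2}; cheapest assignment that respects the capacities:
  H1 (cap 20, load 12): #2 — cost 12×2 = 24
  H2 (cap 31, load 26): #1, #3, #4, #5 — cost 11×3 + 9×3 + 2×5 + 4×6 = 94
  Shipping 118, fixed 102 → total 220.
  Any other capacity-feasible assignment to {H1, H2} ships for at least 118.
Compare {H2, H3}: its best feasible assignment gives total 287.
Compare {H1, H2, H3}: its best feasible assignment gives total 287.
Every other set of open sites that can feasibly serve all demand totals ≥ 287 even under its best assignment. Minimum: 220.

220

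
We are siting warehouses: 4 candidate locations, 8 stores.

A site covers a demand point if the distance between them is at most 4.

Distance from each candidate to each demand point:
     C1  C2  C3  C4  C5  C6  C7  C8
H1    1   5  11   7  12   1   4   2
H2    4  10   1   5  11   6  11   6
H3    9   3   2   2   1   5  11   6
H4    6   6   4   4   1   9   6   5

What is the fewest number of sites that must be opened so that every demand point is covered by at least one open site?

2

Coverage sets (demand points within 4 of each site):
  H1: {C1, C6, C7, C8}
  H2: {C1, C3}
  H3: {C2, C3, C4, C5}
  H4: {C3, C4, C5}
No single site covers all 8 demand points.
But {H1, H3} covers everything, so the minimum is 2.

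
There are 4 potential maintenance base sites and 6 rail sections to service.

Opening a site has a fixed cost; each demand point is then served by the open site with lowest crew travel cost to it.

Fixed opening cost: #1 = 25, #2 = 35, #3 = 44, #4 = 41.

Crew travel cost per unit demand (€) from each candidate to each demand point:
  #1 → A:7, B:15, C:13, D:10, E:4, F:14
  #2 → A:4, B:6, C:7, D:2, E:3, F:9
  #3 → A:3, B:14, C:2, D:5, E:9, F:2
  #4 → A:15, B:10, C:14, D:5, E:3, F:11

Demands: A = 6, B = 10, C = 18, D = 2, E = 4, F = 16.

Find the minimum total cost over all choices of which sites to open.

Open {#2, #3}: assign each demand point to its cheapest open site.
  A→#3 6×3=18, B→#2 10×6=60, C→#3 18×2=36, D→#2 2×2=4, E→#2 4×3=12, F→#3 16×2=32
  crew travel cost 162, fixed 79 → total 241.
Compare {#1, #2, #3}: crew travel cost 162 + fixed 104 = 266.
Compare {#2, #3, #4}: crew travel cost 162 + fixed 120 = 282.
Compare {#3, #4}: crew travel cost 208 + fixed 85 = 293.
All other subsets cost ≥ 266. Minimum total cost: 241.

241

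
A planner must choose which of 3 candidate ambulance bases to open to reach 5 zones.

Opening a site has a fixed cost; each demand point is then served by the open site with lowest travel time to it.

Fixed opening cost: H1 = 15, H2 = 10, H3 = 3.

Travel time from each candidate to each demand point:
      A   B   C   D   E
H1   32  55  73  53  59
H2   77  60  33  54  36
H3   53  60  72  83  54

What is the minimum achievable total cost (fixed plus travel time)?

234

Open {H1, H2}: assign each demand point to its cheapest open site.
  A→H1 32, B→H1 55, C→H2 33, D→H1 53, E→H2 36
  travel time 209, fixed 25 → total 234.
Compare {H1, H2, H3}: travel time 209 + fixed 28 = 237.
Compare {H2, H3}: travel time 236 + fixed 13 = 249.
Compare {H2}: travel time 260 + fixed 10 = 270.
All other subsets cost ≥ 237. Minimum total cost: 234.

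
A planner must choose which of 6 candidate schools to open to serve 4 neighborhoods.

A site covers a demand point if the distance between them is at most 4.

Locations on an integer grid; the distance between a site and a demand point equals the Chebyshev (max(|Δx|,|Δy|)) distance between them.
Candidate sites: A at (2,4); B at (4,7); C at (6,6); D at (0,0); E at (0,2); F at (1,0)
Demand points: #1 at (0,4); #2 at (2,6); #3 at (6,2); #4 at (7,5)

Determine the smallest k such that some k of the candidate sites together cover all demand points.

2

Coverage sets (demand points within 4 of each site):
  A: {#1, #2, #3}
  B: {#1, #2, #4}
  C: {#2, #3, #4}
  D: {#1}
  E: {#1, #2}
  F: {#1}
No single site covers all 4 demand points.
But {A, B} covers everything, so the minimum is 2.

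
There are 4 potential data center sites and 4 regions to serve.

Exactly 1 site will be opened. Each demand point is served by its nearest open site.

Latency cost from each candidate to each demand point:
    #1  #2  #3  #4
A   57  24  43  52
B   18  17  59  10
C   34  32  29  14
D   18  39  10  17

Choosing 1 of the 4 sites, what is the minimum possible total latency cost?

Open {D}.
  #1→D 18, #2→D 39, #3→D 10, #4→D 17  ⇒ total 84.
Compare {B}: total 104.
Compare {C}: total 109.
No size-1 selection does better; minimum is 84.

84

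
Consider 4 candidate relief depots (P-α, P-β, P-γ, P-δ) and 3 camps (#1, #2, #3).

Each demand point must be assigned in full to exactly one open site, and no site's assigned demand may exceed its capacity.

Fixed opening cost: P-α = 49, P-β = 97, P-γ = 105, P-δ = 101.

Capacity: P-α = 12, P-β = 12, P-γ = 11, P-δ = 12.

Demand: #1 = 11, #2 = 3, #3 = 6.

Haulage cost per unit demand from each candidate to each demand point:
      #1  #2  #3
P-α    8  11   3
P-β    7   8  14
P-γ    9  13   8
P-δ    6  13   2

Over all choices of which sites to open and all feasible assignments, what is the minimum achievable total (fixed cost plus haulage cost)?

267

Open {P-α, P-δ}; cheapest assignment that respects the capacities:
  P-α (cap 12, load 9): #2, #3 — cost 3×11 + 6×3 = 51
  P-δ (cap 12, load 11): #1 — cost 11×6 = 66
  Shipping 117, fixed 150 → total 267.
  Any other capacity-feasible assignment to {P-α, P-δ} ships for at least 117.
Compare {P-α, P-β}: its best feasible assignment gives total 274.
Compare {P-α, P-γ}: its best feasible assignment gives total 304.
Every other set of open sites that can feasibly serve all demand totals ≥ 274 even under its best assignment. Minimum: 267.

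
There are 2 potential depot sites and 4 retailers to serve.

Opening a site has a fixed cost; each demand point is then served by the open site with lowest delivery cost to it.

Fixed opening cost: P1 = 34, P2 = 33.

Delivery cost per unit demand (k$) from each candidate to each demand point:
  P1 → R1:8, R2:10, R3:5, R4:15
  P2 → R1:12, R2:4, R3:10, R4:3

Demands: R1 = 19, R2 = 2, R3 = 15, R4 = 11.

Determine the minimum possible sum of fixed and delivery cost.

Open {P1, P2}: assign each demand point to its cheapest open site.
  R1→P1 19×8=152, R2→P2 2×4=8, R3→P1 15×5=75, R4→P2 11×3=33
  delivery cost 268, fixed 67 → total 335.
Compare {P1}: delivery cost 412 + fixed 34 = 446.
Compare {P2}: delivery cost 419 + fixed 33 = 452.

335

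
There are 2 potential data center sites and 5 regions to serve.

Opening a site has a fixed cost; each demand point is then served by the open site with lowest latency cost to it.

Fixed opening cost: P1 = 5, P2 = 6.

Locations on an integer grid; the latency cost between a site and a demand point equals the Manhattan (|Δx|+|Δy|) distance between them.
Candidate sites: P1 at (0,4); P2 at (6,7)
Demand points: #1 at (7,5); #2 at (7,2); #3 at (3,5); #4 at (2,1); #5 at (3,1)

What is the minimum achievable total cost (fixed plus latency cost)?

35

Open {P1, P2}: assign each demand point to its cheapest open site.
  #1→P2 3, #2→P2 6, #3→P1 4, #4→P1 5, #5→P1 6
  latency cost 24, fixed 11 → total 35.
Compare {P1}: latency cost 32 + fixed 5 = 37.
Compare {P2}: latency cost 33 + fixed 6 = 39.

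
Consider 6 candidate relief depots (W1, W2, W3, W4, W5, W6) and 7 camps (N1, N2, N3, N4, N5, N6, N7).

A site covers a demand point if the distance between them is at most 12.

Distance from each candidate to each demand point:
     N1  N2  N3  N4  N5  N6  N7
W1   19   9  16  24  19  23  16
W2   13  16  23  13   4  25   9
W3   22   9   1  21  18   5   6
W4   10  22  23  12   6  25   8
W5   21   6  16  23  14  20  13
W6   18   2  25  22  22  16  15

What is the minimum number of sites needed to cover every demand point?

Coverage sets (demand points within 12 of each site):
  W1: {N2}
  W2: {N5, N7}
  W3: {N2, N3, N6, N7}
  W4: {N1, N4, N5, N7}
  W5: {N2}
  W6: {N2}
No single site covers all 7 demand points.
But {W3, W4} covers everything, so the minimum is 2.

2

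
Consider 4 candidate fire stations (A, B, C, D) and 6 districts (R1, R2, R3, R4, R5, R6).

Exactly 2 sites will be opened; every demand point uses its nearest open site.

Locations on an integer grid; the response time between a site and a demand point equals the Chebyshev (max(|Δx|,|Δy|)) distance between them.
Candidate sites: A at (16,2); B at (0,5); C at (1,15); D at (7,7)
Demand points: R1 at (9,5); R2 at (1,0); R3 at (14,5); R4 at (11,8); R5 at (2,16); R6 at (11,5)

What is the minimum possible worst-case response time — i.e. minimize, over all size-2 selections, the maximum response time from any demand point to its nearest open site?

7

Open {C, D}.
  Farthest demand point is R2 at response time 7 (to D); all others are ≤ 7.
With {A, D} the worst case is 9.
With {B, D} the worst case is 9.
No size-2 selection achieves below 7.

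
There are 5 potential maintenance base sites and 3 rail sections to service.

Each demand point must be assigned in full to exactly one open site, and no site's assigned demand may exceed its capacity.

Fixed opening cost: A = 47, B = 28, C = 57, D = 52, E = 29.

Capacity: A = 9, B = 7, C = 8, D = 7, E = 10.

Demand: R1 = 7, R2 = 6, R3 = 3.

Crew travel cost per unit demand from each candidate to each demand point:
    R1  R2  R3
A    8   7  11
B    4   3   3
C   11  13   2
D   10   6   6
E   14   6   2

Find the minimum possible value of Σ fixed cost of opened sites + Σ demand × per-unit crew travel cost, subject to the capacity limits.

Open {B, E}; cheapest assignment that respects the capacities:
  B (cap 7, load 7): R1 — cost 7×4 = 28
  E (cap 10, load 9): R2, R3 — cost 6×6 + 3×2 = 42
  Shipping 70, fixed 57 → total 127.
  Any other capacity-feasible assignment to {B, E} ships for at least 70.
Compare {A, E}: its best feasible assignment gives total 174.
Compare {A, B, E}: its best feasible assignment gives total 174.
Every other set of open sites that can feasibly serve all demand totals ≥ 174 even under its best assignment. Minimum: 127.

127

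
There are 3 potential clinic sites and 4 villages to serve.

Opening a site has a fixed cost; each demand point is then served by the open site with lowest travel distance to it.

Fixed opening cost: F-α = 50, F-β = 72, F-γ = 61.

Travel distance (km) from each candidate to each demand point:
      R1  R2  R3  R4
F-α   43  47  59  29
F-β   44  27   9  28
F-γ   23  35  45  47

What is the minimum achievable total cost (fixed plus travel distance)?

180

Open {F-β}: assign each demand point to its cheapest open site.
  R1→F-β 44, R2→F-β 27, R3→F-β 9, R4→F-β 28
  travel distance 108, fixed 72 → total 180.
Compare {F-γ}: travel distance 150 + fixed 61 = 211.
Compare {F-β, F-γ}: travel distance 87 + fixed 133 = 220.
Compare {F-α}: travel distance 178 + fixed 50 = 228.
All other subsets cost ≥ 211. Minimum total cost: 180.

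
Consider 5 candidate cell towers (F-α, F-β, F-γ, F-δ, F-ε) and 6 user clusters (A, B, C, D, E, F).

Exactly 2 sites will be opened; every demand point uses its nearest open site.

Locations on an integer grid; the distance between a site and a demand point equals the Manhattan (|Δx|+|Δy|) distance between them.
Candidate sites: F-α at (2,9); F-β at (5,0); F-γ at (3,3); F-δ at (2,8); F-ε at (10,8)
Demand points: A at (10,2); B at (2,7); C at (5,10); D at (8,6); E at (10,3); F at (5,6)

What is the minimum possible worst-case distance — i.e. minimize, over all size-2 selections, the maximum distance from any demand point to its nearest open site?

Open {F-α, F-ε}.
  Farthest demand point is A at distance 6 (to F-ε); all others are ≤ 6.
With {F-δ, F-ε} the worst case is 6.
With {F-γ, F-ε} the worst case is 7.
No size-2 selection achieves below 6.

6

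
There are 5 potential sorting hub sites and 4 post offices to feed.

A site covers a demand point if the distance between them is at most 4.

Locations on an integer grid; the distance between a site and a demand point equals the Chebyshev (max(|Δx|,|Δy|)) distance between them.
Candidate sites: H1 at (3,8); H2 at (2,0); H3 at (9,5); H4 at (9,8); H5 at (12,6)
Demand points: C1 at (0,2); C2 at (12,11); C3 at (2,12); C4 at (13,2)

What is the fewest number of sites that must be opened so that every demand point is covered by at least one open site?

4

Coverage sets (demand points within 4 of each site):
  H1: {C3}
  H2: {C1}
  H3: {C4}
  H4: {C2}
  H5: {C4}
No 3 sites suffice: every size-3 union leaves at least one demand point uncovered.
But {H1, H2, H3, H4} covers everything, so the minimum is 4.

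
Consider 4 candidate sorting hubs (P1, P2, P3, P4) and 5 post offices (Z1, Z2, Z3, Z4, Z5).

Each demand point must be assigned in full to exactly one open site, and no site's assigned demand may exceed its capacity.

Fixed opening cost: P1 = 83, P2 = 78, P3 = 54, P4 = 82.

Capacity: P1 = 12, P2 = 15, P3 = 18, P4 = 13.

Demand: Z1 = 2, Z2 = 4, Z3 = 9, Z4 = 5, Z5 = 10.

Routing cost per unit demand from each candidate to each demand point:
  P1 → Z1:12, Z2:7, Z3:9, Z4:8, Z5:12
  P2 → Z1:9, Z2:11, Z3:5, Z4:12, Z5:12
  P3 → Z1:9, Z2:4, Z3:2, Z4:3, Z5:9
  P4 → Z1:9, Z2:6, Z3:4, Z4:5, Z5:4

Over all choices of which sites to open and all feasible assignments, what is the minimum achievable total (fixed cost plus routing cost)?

Open {P3, P4}; cheapest assignment that respects the capacities:
  P3 (cap 18, load 18): Z2, Z3, Z4 — cost 4×4 + 9×2 + 5×3 = 49
  P4 (cap 13, load 12): Z1, Z5 — cost 2×9 + 10×4 = 58
  Shipping 107, fixed 136 → total 243.
  Any other capacity-feasible assignment to {P3, P4} ships for at least 107.
Compare {P2, P3}: its best feasible assignment gives total 319.
Compare {P2, P3, P4}: its best feasible assignment gives total 321.
Every other set of open sites that can feasibly serve all demand totals ≥ 319 even under its best assignment. Minimum: 243.

243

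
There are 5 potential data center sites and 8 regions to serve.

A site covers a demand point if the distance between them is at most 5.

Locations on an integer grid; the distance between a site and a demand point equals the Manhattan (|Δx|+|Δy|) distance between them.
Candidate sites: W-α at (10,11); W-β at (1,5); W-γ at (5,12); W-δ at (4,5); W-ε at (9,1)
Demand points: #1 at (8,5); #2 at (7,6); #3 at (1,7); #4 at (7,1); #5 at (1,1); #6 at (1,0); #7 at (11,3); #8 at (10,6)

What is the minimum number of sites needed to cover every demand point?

Coverage sets (demand points within 5 of each site):
  W-α: {#8}
  W-β: {#3, #5, #6}
  W-γ: {}
  W-δ: {#1, #2, #3}
  W-ε: {#1, #4, #7}
No 3 sites suffice: every size-3 union leaves at least one demand point uncovered.
But {W-α, W-β, W-δ, W-ε} covers everything, so the minimum is 4.

4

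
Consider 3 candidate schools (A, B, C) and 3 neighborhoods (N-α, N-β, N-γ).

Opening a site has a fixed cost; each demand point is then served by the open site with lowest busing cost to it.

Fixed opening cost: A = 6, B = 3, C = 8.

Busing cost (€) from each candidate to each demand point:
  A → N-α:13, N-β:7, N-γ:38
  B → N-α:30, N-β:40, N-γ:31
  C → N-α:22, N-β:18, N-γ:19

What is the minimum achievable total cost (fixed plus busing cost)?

Open {A, C}: assign each demand point to its cheapest open site.
  N-α→A 13, N-β→A 7, N-γ→C 19
  busing cost 39, fixed 14 → total 53.
Compare {A, B, C}: busing cost 39 + fixed 17 = 56.
Compare {A, B}: busing cost 51 + fixed 9 = 60.
Compare {A}: busing cost 58 + fixed 6 = 64.
All other subsets cost ≥ 56. Minimum total cost: 53.

53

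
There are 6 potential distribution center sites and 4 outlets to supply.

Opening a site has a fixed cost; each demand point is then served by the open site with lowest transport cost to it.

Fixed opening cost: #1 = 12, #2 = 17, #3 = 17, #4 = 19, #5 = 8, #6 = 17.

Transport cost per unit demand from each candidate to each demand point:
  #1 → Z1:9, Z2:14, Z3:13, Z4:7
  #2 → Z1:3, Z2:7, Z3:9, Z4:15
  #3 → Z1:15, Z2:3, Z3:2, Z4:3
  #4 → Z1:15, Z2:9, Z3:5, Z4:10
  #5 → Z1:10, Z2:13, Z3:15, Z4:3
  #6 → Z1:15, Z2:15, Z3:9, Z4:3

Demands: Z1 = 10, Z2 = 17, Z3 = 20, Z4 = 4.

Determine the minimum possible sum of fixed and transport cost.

167

Open {#2, #3}: assign each demand point to its cheapest open site.
  Z1→#2 10×3=30, Z2→#3 17×3=51, Z3→#3 20×2=40, Z4→#3 4×3=12
  transport cost 133, fixed 34 → total 167.
Compare {#2, #3, #5}: transport cost 133 + fixed 42 = 175.
Compare {#1, #2, #3}: transport cost 133 + fixed 46 = 179.
Compare {#2, #3, #6}: transport cost 133 + fixed 51 = 184.
All other subsets cost ≥ 175. Minimum total cost: 167.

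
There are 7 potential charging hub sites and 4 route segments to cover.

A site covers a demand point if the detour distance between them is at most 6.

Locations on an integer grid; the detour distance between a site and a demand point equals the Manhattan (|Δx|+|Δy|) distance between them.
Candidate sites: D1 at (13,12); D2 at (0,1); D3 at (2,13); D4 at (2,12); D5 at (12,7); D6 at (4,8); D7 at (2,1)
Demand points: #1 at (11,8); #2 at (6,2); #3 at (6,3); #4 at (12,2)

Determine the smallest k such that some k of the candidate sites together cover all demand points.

Coverage sets (demand points within 6 of each site):
  D1: {#1}
  D2: {}
  D3: {}
  D4: {}
  D5: {#1, #4}
  D6: {}
  D7: {#2, #3}
No single site covers all 4 demand points.
But {D5, D7} covers everything, so the minimum is 2.

2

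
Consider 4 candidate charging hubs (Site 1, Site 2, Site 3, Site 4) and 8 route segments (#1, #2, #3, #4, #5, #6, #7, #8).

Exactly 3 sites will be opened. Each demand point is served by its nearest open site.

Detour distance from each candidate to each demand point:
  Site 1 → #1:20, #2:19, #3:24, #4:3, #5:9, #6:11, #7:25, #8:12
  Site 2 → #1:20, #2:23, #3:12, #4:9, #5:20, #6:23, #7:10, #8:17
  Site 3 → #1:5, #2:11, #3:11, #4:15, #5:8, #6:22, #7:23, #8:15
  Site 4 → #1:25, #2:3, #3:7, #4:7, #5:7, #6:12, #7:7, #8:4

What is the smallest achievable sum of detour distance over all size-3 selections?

47

Open {Site 1, Site 3, Site 4}.
  #1→Site 3 5, #2→Site 4 3, #3→Site 4 7, #4→Site 1 3, #5→Site 4 7, #6→Site 1 11, #7→Site 4 7, #8→Site 4 4  ⇒ total 47.
Compare {Site 2, Site 3, Site 4}: total 52.
Compare {Site 1, Site 2, Site 4}: total 62.
No size-3 selection does better; minimum is 47.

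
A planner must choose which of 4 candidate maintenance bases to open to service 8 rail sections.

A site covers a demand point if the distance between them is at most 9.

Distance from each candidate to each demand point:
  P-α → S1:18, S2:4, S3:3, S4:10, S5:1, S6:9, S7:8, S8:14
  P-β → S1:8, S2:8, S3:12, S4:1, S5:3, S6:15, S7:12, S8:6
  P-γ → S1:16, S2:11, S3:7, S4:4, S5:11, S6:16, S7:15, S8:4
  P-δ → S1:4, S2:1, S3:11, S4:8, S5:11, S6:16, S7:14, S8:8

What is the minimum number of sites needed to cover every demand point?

Coverage sets (demand points within 9 of each site):
  P-α: {S2, S3, S5, S6, S7}
  P-β: {S1, S2, S4, S5, S8}
  P-γ: {S3, S4, S8}
  P-δ: {S1, S2, S4, S8}
No single site covers all 8 demand points.
But {P-α, P-β} covers everything, so the minimum is 2.

2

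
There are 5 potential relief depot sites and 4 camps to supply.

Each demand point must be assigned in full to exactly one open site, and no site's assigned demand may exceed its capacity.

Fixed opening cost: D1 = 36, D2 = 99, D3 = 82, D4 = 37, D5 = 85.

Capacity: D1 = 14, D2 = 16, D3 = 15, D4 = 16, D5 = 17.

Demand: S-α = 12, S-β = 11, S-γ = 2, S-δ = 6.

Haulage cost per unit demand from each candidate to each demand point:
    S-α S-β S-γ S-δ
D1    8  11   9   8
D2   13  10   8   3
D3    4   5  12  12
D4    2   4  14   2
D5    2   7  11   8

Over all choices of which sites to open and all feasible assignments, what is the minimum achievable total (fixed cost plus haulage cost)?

292

Open {D1, D4, D5}; cheapest assignment that respects the capacities:
  D1 (cap 14, load 8): S-γ, S-δ — cost 2×9 + 6×8 = 66
  D4 (cap 16, load 11): S-β — cost 11×4 = 44
  D5 (cap 17, load 12): S-α — cost 12×2 = 24
  Shipping 134, fixed 158 → total 292.
  Any other capacity-feasible assignment to {D1, D4, D5} ships for at least 134.
Compare {D4, D5}: its best feasible assignment gives total 299.
Compare {D1, D3, D4}: its best feasible assignment gives total 300.
Every other set of open sites that can feasibly serve all demand totals ≥ 299 even under its best assignment. Minimum: 292.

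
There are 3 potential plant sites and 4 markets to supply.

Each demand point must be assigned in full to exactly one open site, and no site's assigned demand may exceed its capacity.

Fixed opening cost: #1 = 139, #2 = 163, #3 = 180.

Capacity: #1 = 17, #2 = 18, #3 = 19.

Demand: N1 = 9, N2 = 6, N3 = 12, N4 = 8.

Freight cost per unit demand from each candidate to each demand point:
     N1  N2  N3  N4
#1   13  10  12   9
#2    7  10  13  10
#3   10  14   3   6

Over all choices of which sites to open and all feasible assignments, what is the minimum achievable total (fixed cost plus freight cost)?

606

Open {#2, #3}; cheapest assignment that respects the capacities:
  #2 (cap 18, load 17): N1, N4 — cost 9×7 + 8×10 = 143
  #3 (cap 19, load 18): N2, N3 — cost 6×14 + 12×3 = 120
  Shipping 263, fixed 343 → total 606.
  Any other capacity-feasible assignment to {#2, #3} ships for at least 263.
Compare {#1, #3}: its best feasible assignment gives total 628.
Compare {#1, #2}: its best feasible assignment gives total 707.
Every other set of open sites that can feasibly serve all demand totals ≥ 628 even under its best assignment. Minimum: 606.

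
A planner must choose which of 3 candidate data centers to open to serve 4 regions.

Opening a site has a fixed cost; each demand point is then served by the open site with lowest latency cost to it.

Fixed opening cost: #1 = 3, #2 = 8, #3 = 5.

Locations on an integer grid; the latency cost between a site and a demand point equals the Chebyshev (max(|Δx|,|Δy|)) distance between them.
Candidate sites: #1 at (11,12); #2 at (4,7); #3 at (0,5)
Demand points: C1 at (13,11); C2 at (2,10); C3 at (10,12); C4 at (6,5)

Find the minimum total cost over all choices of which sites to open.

19

Open {#1, #2}: assign each demand point to its cheapest open site.
  C1→#1 2, C2→#2 3, C3→#1 1, C4→#2 2
  latency cost 8, fixed 11 → total 19.
Compare {#1}: latency cost 19 + fixed 3 = 22.
Compare {#1, #3}: latency cost 14 + fixed 8 = 22.
Compare {#1, #2, #3}: latency cost 8 + fixed 16 = 24.
All other subsets cost ≥ 22. Minimum total cost: 19.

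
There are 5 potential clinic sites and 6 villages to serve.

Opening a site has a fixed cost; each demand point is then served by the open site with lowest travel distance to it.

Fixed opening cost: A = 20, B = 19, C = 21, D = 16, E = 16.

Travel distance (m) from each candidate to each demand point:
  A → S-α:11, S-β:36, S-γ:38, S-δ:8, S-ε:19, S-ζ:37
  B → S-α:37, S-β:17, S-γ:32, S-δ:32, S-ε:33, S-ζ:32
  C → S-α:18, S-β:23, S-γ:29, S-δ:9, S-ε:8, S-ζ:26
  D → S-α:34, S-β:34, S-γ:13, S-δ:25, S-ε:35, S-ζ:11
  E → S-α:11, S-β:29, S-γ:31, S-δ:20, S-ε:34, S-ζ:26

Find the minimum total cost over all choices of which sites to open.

Open {C, D}: assign each demand point to its cheapest open site.
  S-α→C 18, S-β→C 23, S-γ→D 13, S-δ→C 9, S-ε→C 8, S-ζ→D 11
  travel distance 82, fixed 37 → total 119.
Compare {C, D, E}: travel distance 75 + fixed 53 = 128.
Compare {A, C, D}: travel distance 74 + fixed 57 = 131.
Compare {A, D}: travel distance 96 + fixed 36 = 132.
All other subsets cost ≥ 128. Minimum total cost: 119.

119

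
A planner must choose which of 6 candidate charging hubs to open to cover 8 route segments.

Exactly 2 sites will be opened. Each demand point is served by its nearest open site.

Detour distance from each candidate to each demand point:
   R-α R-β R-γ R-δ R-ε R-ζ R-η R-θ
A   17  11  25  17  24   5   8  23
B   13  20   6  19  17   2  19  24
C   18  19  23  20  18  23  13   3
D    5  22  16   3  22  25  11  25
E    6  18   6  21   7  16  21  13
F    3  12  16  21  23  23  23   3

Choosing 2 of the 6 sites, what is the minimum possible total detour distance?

Open {A, E}.
  R-α→E 6, R-β→A 11, R-γ→E 6, R-δ→A 17, R-ε→E 7, R-ζ→A 5, R-η→A 8, R-θ→E 13  ⇒ total 73.
Compare {D, E}: total 79.
Compare {B, F}: total 81.
No size-2 selection does better; minimum is 73.

73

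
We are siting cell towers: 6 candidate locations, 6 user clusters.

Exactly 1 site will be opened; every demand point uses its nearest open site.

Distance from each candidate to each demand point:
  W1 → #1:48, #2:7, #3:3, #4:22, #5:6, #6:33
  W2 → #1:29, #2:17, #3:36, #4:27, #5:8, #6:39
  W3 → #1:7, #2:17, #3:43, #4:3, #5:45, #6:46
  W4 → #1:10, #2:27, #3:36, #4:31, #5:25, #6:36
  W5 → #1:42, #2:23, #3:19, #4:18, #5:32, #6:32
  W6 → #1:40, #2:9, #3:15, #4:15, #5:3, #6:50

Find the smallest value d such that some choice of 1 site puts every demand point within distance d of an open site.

36

Open {W4}.
  Farthest demand point is #3 at distance 36 (to W4); all others are ≤ 36.
With {W2} the worst case is 39.
With {W5} the worst case is 42.
No size-1 selection achieves below 36.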